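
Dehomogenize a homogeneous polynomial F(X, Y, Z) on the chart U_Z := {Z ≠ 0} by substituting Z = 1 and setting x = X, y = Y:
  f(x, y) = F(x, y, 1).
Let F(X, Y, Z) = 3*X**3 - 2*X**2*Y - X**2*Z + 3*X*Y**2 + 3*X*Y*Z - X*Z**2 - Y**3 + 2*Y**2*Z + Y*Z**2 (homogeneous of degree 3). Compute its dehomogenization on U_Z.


f(x, y) = 3*x**3 - 2*x**2*y - x**2 + 3*x*y**2 + 3*x*y - x - y**3 + 2*y**2 + y

On U_Z we set Z = 1. Each monomial c·X^i·Y^j·Z^k in F becomes c·x^i·y^j·1^k = c·x^i·y^j.
Substituting Z = 1: F(X, Y, 1) = 3*x**3 - 2*x**2*y - x**2 + 3*x*y**2 + 3*x*y - x - y**3 + 2*y**2 + y.
Note: deg(f) ≤ deg(F) = 3; strict inequality happens when F is divisible by Z (lost terms).


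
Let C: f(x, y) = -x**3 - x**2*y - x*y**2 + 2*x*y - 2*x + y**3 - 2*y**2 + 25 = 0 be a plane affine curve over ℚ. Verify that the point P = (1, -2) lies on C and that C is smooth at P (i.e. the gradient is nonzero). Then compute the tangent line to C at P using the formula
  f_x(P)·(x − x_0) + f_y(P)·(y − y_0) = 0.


Tangent line at P: -9*x + 25*y + 59 = 0.

Step 1: f(1, -2) = 0, so P lies on C.
Step 2: partial derivatives
  f_x(x, y) = -3*x**2 - 2*x*y - y**2 + 2*y - 2, f_y(x, y) = -x**2 - 2*x*y + 2*x + 3*y**2 - 4*y.
  f_x(P) = -9, f_y(P) = 25 (gradient nonzero, so P is smooth).
Step 3: tangent line at P: -9·(x − 1) + 25·(y − -2) = 0.
Expanding: -9*x + 25*y + 59 = 0.


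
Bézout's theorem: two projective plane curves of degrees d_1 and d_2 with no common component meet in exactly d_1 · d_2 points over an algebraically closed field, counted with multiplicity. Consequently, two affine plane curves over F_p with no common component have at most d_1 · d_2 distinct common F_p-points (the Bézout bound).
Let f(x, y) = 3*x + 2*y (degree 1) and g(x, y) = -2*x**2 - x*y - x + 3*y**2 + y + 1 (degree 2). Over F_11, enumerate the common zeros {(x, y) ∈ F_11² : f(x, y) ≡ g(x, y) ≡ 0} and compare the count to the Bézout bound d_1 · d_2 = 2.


Common zeros: ∅; count = 0; Bézout bound = 2.

deg(f) = 1, deg(g) = 2, so Bézout bound = 2.
Scan x ∈ F_11. For each x, list the y ∈ F_11 with f(x, y) ≡ 0 and those with g(x, y) ≡ 0 (mod 11); the common zeros in that column are the intersection.
  x = 0: f ≡ 0 at y ∈ {0}; g ≡ 0 at y ∈ {9}; common: ∅.
  x = 1: f ≡ 0 at y ∈ {4}; g ≡ 0 at y ∈ ∅; common: ∅.
  x = 2: f ≡ 0 at y ∈ {8}; g ≡ 0 at y ∈ ∅; common: ∅.
  x = 3: f ≡ 0 at y ∈ {1}; g ≡ 0 at y ∈ ∅; common: ∅.
  x = 4: f ≡ 0 at y ∈ {5}; g ≡ 0 at y ∈ {6}; common: ∅.
  x = 5: f ≡ 0 at y ∈ {9}; g ≡ 0 at y ∈ {1, 4}; common: ∅.
  x = 6: f ≡ 0 at y ∈ {2}; g ≡ 0 at y ∈ {0, 9}; common: ∅.
  x = 7: f ≡ 0 at y ∈ {6}; g ≡ 0 at y ∈ ∅; common: ∅.
  x = 8: f ≡ 0 at y ∈ {10}; g ≡ 0 at y ∈ ∅; common: ∅.
  x = 9: f ≡ 0 at y ∈ {3}; g ≡ 0 at y ∈ {4, 6}; common: ∅.
  x = 10: f ≡ 0 at y ∈ {7}; g ≡ 0 at y ∈ {0, 3}; common: ∅.
Collecting: common zeros = ∅, so the count is 0.
Comparison with the Bézout bound: 0 ≤ 2 = deg(f)·deg(g), as expected for curves with no common component (the affine F_11-count falls short of the bound because intersections may lie at infinity, over extension fields, or carry multiplicity).


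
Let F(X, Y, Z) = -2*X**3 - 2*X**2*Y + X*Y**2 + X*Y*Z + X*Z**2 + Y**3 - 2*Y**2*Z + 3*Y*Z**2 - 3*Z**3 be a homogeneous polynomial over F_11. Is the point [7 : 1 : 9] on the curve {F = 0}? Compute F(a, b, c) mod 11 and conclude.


F(7,1,9) ≡ 4 (mod 11); P is NOT on the curve.

Evaluate F(7, 1, 9) term-by-term (mod 11).
  -2*X**3 ↦ -2·343·1·1 = -686
  -2*X**2*Y ↦ -2·49·1·1 = -98
  X*Y**2 ↦ 1·7·1·1 = 7
  X*Y*Z ↦ 1·7·1·9 = 63
  X*Z**2 ↦ 1·7·1·81 = 567
  Y**3 ↦ 1·1·1·1 = 1
  -2*Y**2*Z ↦ -2·1·1·9 = -18
  3*Y*Z**2 ↦ 3·1·1·81 = 243
  -3*Z**3 ↦ -3·1·1·729 = -2187
Sum: F(7, 1, 9) = (-686) + (-98) + (7) + (63) + (567) + (1) + (-18) + (243) + (-2187) = -2108.
Reducing mod 11: -2108 ≡ 4 (mod 11).
Since F(a, b, c) ≡ 4 ≠ 0 (mod 11), P does NOT lie on the curve.


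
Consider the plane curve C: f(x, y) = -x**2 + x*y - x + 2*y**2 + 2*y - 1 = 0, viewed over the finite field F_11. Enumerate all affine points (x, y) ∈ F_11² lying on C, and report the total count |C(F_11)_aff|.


Affine F_11-points: {(0, 2), (0, 8), (1, 2), (5, 1), (6, 1), (6, 6), (7, 4), (7, 8), (10, 6), (10, 10)}; count = 10.

For each of the 121 pairs (x, y) ∈ F_11², evaluate f(x, y) mod 11. Record the zeros.
  x = 0: [0↦10, 1↦3, 2↦0, 3↦1, 4↦6, 5↦4, 6↦6, 7↦1, 8↦0, 9↦3, 10↦10]  zeros at y ∈ {2, 8}
  x = 1: [0↦8, 1↦2, 2↦0, 3↦2, 4↦8, 5↦7, 6↦10, 7↦6, 8↦6, 9↦10, 10↦7]  zeros at y ∈ {2}
  x = 2: [0↦4, 1↦10, 2↦9, 3↦1, 4↦8, 5↦8, 6↦1, 7↦9, 8↦10, 9↦4, 10↦2]  zeros at y ∈ ∅
  x = 3: [0↦9, 1↦5, 2↦5, 3↦9, 4↦6, 5↦7, 6↦1, 7↦10, 8↦1, 9↦7, 10↦6]  zeros at y ∈ ∅
  x = 4: [0↦1, 1↦9, 2↦10, 3↦4, 4↦2, 5↦4, 6↦10, 7↦9, 8↦1, 9↦8, 10↦8]  zeros at y ∈ ∅
  x = 5: [0↦2, 1↦0, 2↦2, 3↦8, 4↦7, 5↦10, 6↦6, 7↦6, 8↦10, 9↦7, 10↦8]  zeros at y ∈ {1}
  x = 6: [0↦1, 1↦0, 2↦3, 3↦10, 4↦10, 5↦3, 6↦0, 7↦1, 8↦6, 9↦4, 10↦6]  zeros at y ∈ {1, 6}
  x = 7: [0↦9, 1↦9, 2↦2, 3↦10, 4↦0, 5↦5, 6↦3, 7↦5, 8↦0, 9↦10, 10↦2]  zeros at y ∈ {4, 8}
  x = 8: [0↦4, 1↦5, 2↦10, 3↦8, 4↦10, 5↦5, 6↦4, 7↦7, 8↦3, 9↦3, 10↦7]  zeros at y ∈ ∅
  x = 9: [0↦8, 1↦10, 2↦5, 3↦4, 4↦7, 5↦3, 6↦3, 7↦7, 8↦4, 9↦5, 10↦10]  zeros at y ∈ ∅
  x = 10: [0↦10, 1↦2, 2↦9, 3↦9, 4↦2, 5↦10, 6↦0, 7↦5, 8↦3, 9↦5, 10↦0]  zeros at y ∈ {6, 10}
Collecting zeros: affine points = {(0, 2), (0, 8), (1, 2), (5, 1), (6, 1), (6, 6), (7, 4), (7, 8), (10, 6), (10, 10)}.
Total count |C(F_11)_aff| = 10.


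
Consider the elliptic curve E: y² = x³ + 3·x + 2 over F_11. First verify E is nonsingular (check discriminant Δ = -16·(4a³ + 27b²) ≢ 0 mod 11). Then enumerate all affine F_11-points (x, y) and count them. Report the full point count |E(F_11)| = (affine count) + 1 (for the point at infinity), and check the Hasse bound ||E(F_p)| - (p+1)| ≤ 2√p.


Affine points = {(2, 4), (2, 7), (3, 4), (3, 7), (4, 1), (4, 10), (6, 4), (6, 7), (7, 5), (7, 6), (10, 3), (10, 8)}; affine count = 12; |E(F_11)| = 13.

Discriminant check: Δ ∝ 4a³ + 27b² = 4·3³ + 27·2² = 4·27 + 27·4 ≡ 7 (mod 11). Nonzero ⇒ E is nonsingular.
For each x ∈ F_11, compute rhs = x³ + 3·x + 2 mod 11, then count y ∈ F_11 with y² ≡ rhs.
  x = 0: rhs = 2, matching y values: none (0 points).
  x = 1: rhs = 6, matching y values: none (0 points).
  x = 2: rhs = 5, matching y values: 4, 7 (2 points).
  x = 3: rhs = 5, matching y values: 4, 7 (2 points).
  x = 4: rhs = 1, matching y values: 1, 10 (2 points).
  x = 5: rhs = 10, matching y values: none (0 points).
  x = 6: rhs = 5, matching y values: 4, 7 (2 points).
  x = 7: rhs = 3, matching y values: 5, 6 (2 points).
  x = 8: rhs = 10, matching y values: none (0 points).
  x = 9: rhs = 10, matching y values: none (0 points).
  x = 10: rhs = 9, matching y values: 3, 8 (2 points).
Total affine count: 12.
Full point count |E(F_11)| = 12 + 1 = 13.
Hasse bound: |13 − (11+1)| = |1| = 1 ≤ 2√11 ≈ 6.6332 ✓.


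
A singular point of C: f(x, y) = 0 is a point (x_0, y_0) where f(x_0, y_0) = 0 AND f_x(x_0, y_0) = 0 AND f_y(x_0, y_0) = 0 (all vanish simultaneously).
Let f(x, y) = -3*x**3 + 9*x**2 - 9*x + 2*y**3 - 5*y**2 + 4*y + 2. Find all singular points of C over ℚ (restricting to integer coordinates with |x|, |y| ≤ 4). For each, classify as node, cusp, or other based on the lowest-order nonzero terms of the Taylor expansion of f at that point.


Singular points: {(1, 1)}; classification: cusp.

Compute partial derivatives:
  f_x = -9*x**2 + 18*x - 9.
  f_y = 6*y**2 - 10*y + 4.
Scan x_0 ∈ {−4, ..., 4}. For each x_0, f_y(x_0, y) is a polynomial in y; find its integer roots y ∈ {−4, ..., 4}, then test f_x and f at those candidates.
  x = -4: f_y(-4, y) = 6*y**2 - 10*y + 4; vanishes at y ∈ {1}. (-4, 1): f_x = -225 ≠ 0.
  x = -3: f_y(-3, y) = 6*y**2 - 10*y + 4; vanishes at y ∈ {1}. (-3, 1): f_x = -144 ≠ 0.
  x = -2: f_y(-2, y) = 6*y**2 - 10*y + 4; vanishes at y ∈ {1}. (-2, 1): f_x = -81 ≠ 0.
  x = -1: f_y(-1, y) = 6*y**2 - 10*y + 4; vanishes at y ∈ {1}. (-1, 1): f_x = -36 ≠ 0.
  x = 0: f_y(0, y) = 6*y**2 - 10*y + 4; vanishes at y ∈ {1}. (0, 1): f_x = -9 ≠ 0.
  x = 1: f_y(1, y) = 6*y**2 - 10*y + 4; vanishes at y ∈ {1}. (1, 1): f_x = 0, f = 0 — SINGULAR.
  x = 2: f_y(2, y) = 6*y**2 - 10*y + 4; vanishes at y ∈ {1}. (2, 1): f_x = -9 ≠ 0.
  x = 3: f_y(3, y) = 6*y**2 - 10*y + 4; vanishes at y ∈ {1}. (3, 1): f_x = -36 ≠ 0.
  x = 4: f_y(4, y) = 6*y**2 - 10*y + 4; vanishes at y ∈ {1}. (4, 1): f_x = -81 ≠ 0.
Only singular point on the grid: (1, 1).
Classify: substitute x = 1 + u, y = 1 + v and expand: f = -3*u**3 + 2*v**3 + v**2.
No constant or linear terms (consistent with a singular point). Quadratic part: v**2. Cubic part: -3*u**3 + 2*v**3.
The quadratic part v**2 is a perfect square, so there is a single (double) tangent line v = 0, i.e. y = 1. Restricting the cubic part to that line (v = 0) leaves -3*u**3 ≠ 0, so f is not divisible by v and the branch is v² ≈ 3*u**3 to lowest order — this is a cusp.
Classification: cusp.


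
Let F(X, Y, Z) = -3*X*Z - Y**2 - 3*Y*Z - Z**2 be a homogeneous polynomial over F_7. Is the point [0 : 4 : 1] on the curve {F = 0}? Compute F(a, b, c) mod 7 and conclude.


F(0,4,1) ≡ 6 (mod 7); P is NOT on the curve.

Evaluate F(0, 4, 1) term-by-term (mod 7).
  -3*X*Z ↦ -3·0·1·1 = 0
  -Y**2 ↦ -1·1·16·1 = -16
  -3*Y*Z ↦ -3·1·4·1 = -12
  -Z**2 ↦ -1·1·1·1 = -1
Sum: F(0, 4, 1) = (0) + (-16) + (-12) + (-1) = -29.
Reducing mod 7: -29 ≡ 6 (mod 7).
Since F(a, b, c) ≡ 6 ≠ 0 (mod 7), P does NOT lie on the curve.


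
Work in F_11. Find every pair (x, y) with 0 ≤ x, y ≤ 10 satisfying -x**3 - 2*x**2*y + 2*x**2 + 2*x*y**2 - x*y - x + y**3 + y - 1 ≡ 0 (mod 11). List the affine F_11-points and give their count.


Affine F_11-points: {(0, 9), (1, 1), (1, 2), (1, 6), (2, 3), (2, 7), (2, 8), (3, 7), (5, 7), (7, 0), (8, 3), (10, 10)}; count = 12.

For each of the 121 pairs (x, y) ∈ F_11², evaluate f(x, y) mod 11. Record the zeros.
  x = 0: [0↦10, 1↦1, 2↦9, 3↦7, 4↦1, 5↦8, 6↦1, 7↦8, 8↦2, 9↦0, 10↦8]  zeros at y ∈ {9}
  x = 1: [0↦10, 1↦0, 2↦0, 3↦5, 4↦10, 5↦10, 6↦0, 7↦8, 8↦7, 9↦3, 10↦2]  zeros at y ∈ {1, 2, 6}
  x = 2: [0↦8, 1↦4, 2↦3, 3↦0, 4↦1, 5↦1, 6↦6, 7↦0, 8↦0, 9↦1, 10↦9]  zeros at y ∈ {3, 7, 8}
  x = 3: [0↦9, 1↦7, 2↦1, 3↦8, 4↦1, 5↦8, 6↦2, 7↦0, 8↦8, 9↦10, 10↦1]  zeros at y ∈ {7}
  x = 4: [0↦7, 1↦3, 2↦10, 3↦1, 4↦4, 5↦3, 6↦4, 7↦2, 8↦3, 9↦2, 10↦5]  zeros at y ∈ ∅
  x = 5: [0↦7, 1↦8, 2↦2, 3↦6, 4↦4, 5↦2, 6↦6, 7↦0, 8↦1, 9↦4, 10↦4]  zeros at y ∈ {7}
  x = 6: [0↦3, 1↦5, 2↦4, 3↦6, 4↦6, 5↦10, 6↦2, 7↦10, 8↦7, 9↦10, 10↦3]  zeros at y ∈ ∅
  x = 7: [0↦0, 1↦10, 2↦10, 3↦6, 4↦4, 5↦10, 6↦8, 7↦4, 8↦4, 9↦3, 10↦7]  zeros at y ∈ {0}
  x = 8: [0↦3, 1↦6, 2↦3, 3↦0, 4↦3, 5↦7, 6↦7, 7↦9, 8↦8, 9↦10, 10↦10]  zeros at y ∈ {3}
  x = 9: [0↦6, 1↦9, 2↦10, 3↦4, 4↦8, 5↦6, 6↦4, 7↦8, 8↦2, 9↦3, 10↦6]  zeros at y ∈ ∅
  x = 10: [0↦3, 1↦2, 2↦3, 3↦1, 4↦2, 5↦1, 6↦4, 7↦6, 8↦2, 9↦9, 10↦0]  zeros at y ∈ {10}
Collecting zeros: affine points = {(0, 9), (1, 1), (1, 2), (1, 6), (2, 3), (2, 7), (2, 8), (3, 7), (5, 7), (7, 0), (8, 3), (10, 10)}.
Total count |C(F_11)_aff| = 12.


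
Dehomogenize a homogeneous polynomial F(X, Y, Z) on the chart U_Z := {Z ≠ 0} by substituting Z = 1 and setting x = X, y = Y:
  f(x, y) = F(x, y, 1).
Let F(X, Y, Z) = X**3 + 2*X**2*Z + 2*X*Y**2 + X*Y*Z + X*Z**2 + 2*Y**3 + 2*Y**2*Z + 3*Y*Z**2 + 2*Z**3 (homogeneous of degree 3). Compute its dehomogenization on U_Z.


f(x, y) = x**3 + 2*x**2 + 2*x*y**2 + x*y + x + 2*y**3 + 2*y**2 + 3*y + 2

On U_Z we set Z = 1. Each monomial c·X^i·Y^j·Z^k in F becomes c·x^i·y^j·1^k = c·x^i·y^j.
Substituting Z = 1: F(X, Y, 1) = x**3 + 2*x**2 + 2*x*y**2 + x*y + x + 2*y**3 + 2*y**2 + 3*y + 2.
Note: deg(f) ≤ deg(F) = 3; strict inequality happens when F is divisible by Z (lost terms).


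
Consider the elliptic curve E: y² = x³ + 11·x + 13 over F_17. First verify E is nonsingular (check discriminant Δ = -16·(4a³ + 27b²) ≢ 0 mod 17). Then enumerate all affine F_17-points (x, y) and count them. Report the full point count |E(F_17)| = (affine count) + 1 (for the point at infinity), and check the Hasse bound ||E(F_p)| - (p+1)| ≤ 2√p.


Affine points = {(0, 8), (0, 9), (1, 5), (1, 12), (2, 3), (2, 14), (4, 6), (4, 11), (7, 5), (7, 12), (8, 1), (8, 16), (9, 5), (9, 12), (10, 1), (10, 16), (14, 2), (14, 15), (15, 0), (16, 1), (16, 16)}; affine count = 21; |E(F_17)| = 22.

Discriminant check: Δ ∝ 4a³ + 27b² = 4·11³ + 27·13² = 4·1331 + 27·169 ≡ 10 (mod 17). Nonzero ⇒ E is nonsingular.
For each x ∈ F_17, compute rhs = x³ + 11·x + 13 mod 17, then count y ∈ F_17 with y² ≡ rhs.
  x = 0: rhs = 13, matching y values: 8, 9 (2 points).
  x = 1: rhs = 8, matching y values: 5, 12 (2 points).
  x = 2: rhs = 9, matching y values: 3, 14 (2 points).
  x = 3: rhs = 5, matching y values: none (0 points).
  x = 4: rhs = 2, matching y values: 6, 11 (2 points).
  x = 5: rhs = 6, matching y values: none (0 points).
  x = 6: rhs = 6, matching y values: none (0 points).
  x = 7: rhs = 8, matching y values: 5, 12 (2 points).
  x = 8: rhs = 1, matching y values: 1, 16 (2 points).
  x = 9: rhs = 8, matching y values: 5, 12 (2 points).
  x = 10: rhs = 1, matching y values: 1, 16 (2 points).
  x = 11: rhs = 3, matching y values: none (0 points).
  x = 12: rhs = 3, matching y values: none (0 points).
  x = 13: rhs = 7, matching y values: none (0 points).
  x = 14: rhs = 4, matching y values: 2, 15 (2 points).
  x = 15: rhs = 0, matching y values: 0 (1 points).
  x = 16: rhs = 1, matching y values: 1, 16 (2 points).
Total affine count: 21.
Full point count |E(F_17)| = 21 + 1 = 22.
Hasse bound: |22 − (17+1)| = |4| = 4 ≤ 2√17 ≈ 8.2462 ✓.


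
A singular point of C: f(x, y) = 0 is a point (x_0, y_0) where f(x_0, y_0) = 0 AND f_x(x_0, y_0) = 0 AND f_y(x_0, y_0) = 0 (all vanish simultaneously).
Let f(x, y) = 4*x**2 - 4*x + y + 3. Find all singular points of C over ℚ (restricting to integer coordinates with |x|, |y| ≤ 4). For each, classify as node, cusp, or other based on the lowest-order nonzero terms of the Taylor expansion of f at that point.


No singular points in the scanned grid; C is smooth there.

Compute partial derivatives:
  f_x = 8*x - 4.
  f_y = 1.
f_y = 1 is a nonzero constant, so f_y never vanishes: no point (x, y) can satisfy f = f_x = f_y = 0. In particular no (x, y) ∈ {−4, ..., 4}² is singular; the curve is smooth.


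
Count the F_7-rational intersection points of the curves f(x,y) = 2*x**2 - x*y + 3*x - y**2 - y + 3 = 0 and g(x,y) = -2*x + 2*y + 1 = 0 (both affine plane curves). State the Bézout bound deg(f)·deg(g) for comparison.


Common zeros: ∅; count = 0; Bézout bound = 2.

deg(f) = 2, deg(g) = 1, so Bézout bound = 2.
Scan x ∈ F_7. For each x, list the y ∈ F_7 with f(x, y) ≡ 0 and those with g(x, y) ≡ 0 (mod 7); the common zeros in that column are the intersection.
  x = 0: f ≡ 0 at y ∈ ∅; g ≡ 0 at y ∈ {3}; common: ∅.
  x = 1: f ≡ 0 at y ∈ {2, 3}; g ≡ 0 at y ∈ {4}; common: ∅.
  x = 2: f ≡ 0 at y ∈ {2}; g ≡ 0 at y ∈ {5}; common: ∅.
  x = 3: f ≡ 0 at y ∈ ∅; g ≡ 0 at y ∈ {6}; common: ∅.
  x = 4: f ≡ 0 at y ∈ ∅; g ≡ 0 at y ∈ {0}; common: ∅.
  x = 5: f ≡ 0 at y ∈ {4}; g ≡ 0 at y ∈ {1}; common: ∅.
  x = 6: f ≡ 0 at y ∈ {3, 4}; g ≡ 0 at y ∈ {2}; common: ∅.
Collecting: common zeros = ∅, so the count is 0.
Comparison with the Bézout bound: 0 ≤ 2 = deg(f)·deg(g), as expected for curves with no common component (the affine F_7-count falls short of the bound because intersections may lie at infinity, over extension fields, or carry multiplicity).


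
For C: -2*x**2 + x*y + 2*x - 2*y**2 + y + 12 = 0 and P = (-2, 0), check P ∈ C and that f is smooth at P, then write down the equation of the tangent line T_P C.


Tangent line at P: 10*x - y + 20 = 0.

Step 1: f(-2, 0) = 0, so P lies on C.
Step 2: partial derivatives
  f_x(x, y) = -4*x + y + 2, f_y(x, y) = x - 4*y + 1.
  f_x(P) = 10, f_y(P) = -1 (gradient nonzero, so P is smooth).
Step 3: tangent line at P: 10·(x − -2) + -1·(y − 0) = 0.
Expanding: 10*x - y + 20 = 0.


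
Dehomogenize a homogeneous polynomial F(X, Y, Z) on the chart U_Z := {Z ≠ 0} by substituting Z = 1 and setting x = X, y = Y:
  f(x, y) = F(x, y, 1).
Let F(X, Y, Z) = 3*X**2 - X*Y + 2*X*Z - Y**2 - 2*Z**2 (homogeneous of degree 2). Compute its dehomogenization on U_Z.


f(x, y) = 3*x**2 - x*y + 2*x - y**2 - 2

On U_Z we set Z = 1. Each monomial c·X^i·Y^j·Z^k in F becomes c·x^i·y^j·1^k = c·x^i·y^j.
Substituting Z = 1: F(X, Y, 1) = 3*x**2 - x*y + 2*x - y**2 - 2.
Note: deg(f) ≤ deg(F) = 2; strict inequality happens when F is divisible by Z (lost terms).


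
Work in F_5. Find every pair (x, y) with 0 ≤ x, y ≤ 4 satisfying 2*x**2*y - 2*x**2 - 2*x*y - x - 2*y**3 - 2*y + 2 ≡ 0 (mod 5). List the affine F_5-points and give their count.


Affine F_5-points: {(1, 1), (2, 2), (3, 2)}; count = 3.

For each of the 25 pairs (x, y) ∈ F_5², evaluate f(x, y) mod 5. Record the zeros.
  x = 0: [0↦2, 1↦3, 2↦2, 3↦2, 4↦1]  zeros at y ∈ ∅
  x = 1: [0↦4, 1↦0, 2↦4, 3↦4, 4↦3]  zeros at y ∈ {1}
  x = 2: [0↦2, 1↦2, 2↦0, 3↦4, 4↦2]  zeros at y ∈ {2}
  x = 3: [0↦1, 1↦4, 2↦0, 3↦2, 4↦3]  zeros at y ∈ {2}
  x = 4: [0↦1, 1↦1, 2↦4, 3↦3, 4↦1]  zeros at y ∈ ∅
Collecting zeros: affine points = {(1, 1), (2, 2), (3, 2)}.
Total count |C(F_5)_aff| = 3.


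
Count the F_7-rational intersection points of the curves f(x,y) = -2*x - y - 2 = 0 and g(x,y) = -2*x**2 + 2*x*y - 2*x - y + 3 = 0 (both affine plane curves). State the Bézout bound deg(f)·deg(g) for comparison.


Common zeros: ∅; count = 0; Bézout bound = 2.

deg(f) = 1, deg(g) = 2, so Bézout bound = 2.
Scan x ∈ F_7. For each x, list the y ∈ F_7 with f(x, y) ≡ 0 and those with g(x, y) ≡ 0 (mod 7); the common zeros in that column are the intersection.
  x = 0: f ≡ 0 at y ∈ {5}; g ≡ 0 at y ∈ {3}; common: ∅.
  x = 1: f ≡ 0 at y ∈ {3}; g ≡ 0 at y ∈ {1}; common: ∅.
  x = 2: f ≡ 0 at y ∈ {1}; g ≡ 0 at y ∈ {3}; common: ∅.
  x = 3: f ≡ 0 at y ∈ {6}; g ≡ 0 at y ∈ {0}; common: ∅.
  x = 4: f ≡ 0 at y ∈ {4}; g ≡ 0 at y ∈ ∅; common: ∅.
  x = 5: f ≡ 0 at y ∈ {2}; g ≡ 0 at y ∈ {4}; common: ∅.
  x = 6: f ≡ 0 at y ∈ {0}; g ≡ 0 at y ∈ {1}; common: ∅.
Collecting: common zeros = ∅, so the count is 0.
Comparison with the Bézout bound: 0 ≤ 2 = deg(f)·deg(g), as expected for curves with no common component (the affine F_7-count falls short of the bound because intersections may lie at infinity, over extension fields, or carry multiplicity).


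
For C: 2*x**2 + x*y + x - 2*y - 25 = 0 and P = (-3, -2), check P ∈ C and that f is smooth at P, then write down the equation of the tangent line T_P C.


Tangent line at P: -13*x - 5*y - 49 = 0.

Step 1: f(-3, -2) = 0, so P lies on C.
Step 2: partial derivatives
  f_x(x, y) = 4*x + y + 1, f_y(x, y) = x - 2.
  f_x(P) = -13, f_y(P) = -5 (gradient nonzero, so P is smooth).
Step 3: tangent line at P: -13·(x − -3) + -5·(y − -2) = 0.
Expanding: -13*x - 5*y - 49 = 0.


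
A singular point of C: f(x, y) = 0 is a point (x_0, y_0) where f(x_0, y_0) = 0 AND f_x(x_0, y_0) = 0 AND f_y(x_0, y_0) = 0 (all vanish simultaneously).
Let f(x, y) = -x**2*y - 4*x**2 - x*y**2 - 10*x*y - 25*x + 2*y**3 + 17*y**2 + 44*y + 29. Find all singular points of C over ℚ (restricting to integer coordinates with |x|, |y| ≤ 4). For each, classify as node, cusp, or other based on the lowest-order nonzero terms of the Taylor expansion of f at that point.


Singular points: {(-2, -3)}; classification: node.

Compute partial derivatives:
  f_x = -2*x*y - 8*x - y**2 - 10*y - 25.
  f_y = -x**2 - 2*x*y - 10*x + 6*y**2 + 34*y + 44.
Scan x_0 ∈ {−4, ..., 4}. For each x_0, f_y(x_0, y) is a polynomial in y; find its integer roots y ∈ {−4, ..., 4}, then test f_x and f at those candidates.
  x = -4: f_y(-4, y) = 6*y**2 + 42*y + 68; no integer root y with |y| ≤ 4.
  x = -3: f_y(-3, y) = 6*y**2 + 40*y + 65; no integer root y with |y| ≤ 4.
  x = -2: f_y(-2, y) = 6*y**2 + 38*y + 60; vanishes at y ∈ {-3}. (-2, -3): f_x = 0, f = 0 — SINGULAR.
  x = -1: f_y(-1, y) = 6*y**2 + 36*y + 53; no integer root y with |y| ≤ 4.
  x = 0: f_y(0, y) = 6*y**2 + 34*y + 44; vanishes at y ∈ {-2}. (0, -2): f_x = -9 ≠ 0.
  x = 1: f_y(1, y) = 6*y**2 + 32*y + 33; no integer root y with |y| ≤ 4.
  x = 2: f_y(2, y) = 6*y**2 + 30*y + 20; no integer root y with |y| ≤ 4.
  x = 3: f_y(3, y) = 6*y**2 + 28*y + 5; no integer root y with |y| ≤ 4.
  x = 4: f_y(4, y) = 6*y**2 + 26*y - 12; no integer root y with |y| ≤ 4.
Only singular point on the grid: (-2, -3).
Classify: substitute x = -2 + u, y = -3 + v and expand: f = -u**2*v - u**2 - u*v**2 + 2*v**3 + v**2.
No constant or linear terms (consistent with a singular point). Quadratic part: -u**2 + v**2. Cubic part: -u**2*v - u*v**2 + 2*v**3.
The quadratic part v**2 - u**2 = (v − u)(v + u) splits into two distinct linear factors, so there are two distinct tangent lines y − -3 = ±(x − -2) — this is a node (ordinary double point).
Classification: node.


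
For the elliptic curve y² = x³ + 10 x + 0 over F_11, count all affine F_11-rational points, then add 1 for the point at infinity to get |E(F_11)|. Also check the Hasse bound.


Affine points = {(0, 0), (1, 0), (4, 4), (4, 7), (6, 1), (6, 10), (8, 3), (8, 8), (9, 4), (9, 7), (10, 0)}; affine count = 11; |E(F_11)| = 12.

Discriminant check: Δ ∝ 4a³ + 27b² = 4·10³ + 27·0² = 4·1000 + 27·0 ≡ 7 (mod 11). Nonzero ⇒ E is nonsingular.
For each x ∈ F_11, compute rhs = x³ + 10·x + 0 mod 11, then count y ∈ F_11 with y² ≡ rhs.
  x = 0: rhs = 0, matching y values: 0 (1 points).
  x = 1: rhs = 0, matching y values: 0 (1 points).
  x = 2: rhs = 6, matching y values: none (0 points).
  x = 3: rhs = 2, matching y values: none (0 points).
  x = 4: rhs = 5, matching y values: 4, 7 (2 points).
  x = 5: rhs = 10, matching y values: none (0 points).
  x = 6: rhs = 1, matching y values: 1, 10 (2 points).
  x = 7: rhs = 6, matching y values: none (0 points).
  x = 8: rhs = 9, matching y values: 3, 8 (2 points).
  x = 9: rhs = 5, matching y values: 4, 7 (2 points).
  x = 10: rhs = 0, matching y values: 0 (1 points).
Total affine count: 11.
Full point count |E(F_11)| = 11 + 1 = 12.
Hasse bound: |12 − (11+1)| = |0| = 0 ≤ 2√11 ≈ 6.6332 ✓.


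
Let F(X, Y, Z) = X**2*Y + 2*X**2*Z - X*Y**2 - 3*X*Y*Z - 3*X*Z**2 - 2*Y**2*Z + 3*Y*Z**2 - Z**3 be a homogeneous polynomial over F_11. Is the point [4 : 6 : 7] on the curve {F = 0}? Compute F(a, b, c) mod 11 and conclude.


F(4,6,7) ≡ 10 (mod 11); P is NOT on the curve.

Evaluate F(4, 6, 7) term-by-term (mod 11).
  X**2*Y ↦ 1·16·6·1 = 96
  2*X**2*Z ↦ 2·16·1·7 = 224
  -X*Y**2 ↦ -1·4·36·1 = -144
  -3*X*Y*Z ↦ -3·4·6·7 = -504
  -3*X*Z**2 ↦ -3·4·1·49 = -588
  -2*Y**2*Z ↦ -2·1·36·7 = -504
  3*Y*Z**2 ↦ 3·1·6·49 = 882
  -Z**3 ↦ -1·1·1·343 = -343
Sum: F(4, 6, 7) = (96) + (224) + (-144) + (-504) + (-588) + (-504) + (882) + (-343) = -881.
Reducing mod 11: -881 ≡ 10 (mod 11).
Since F(a, b, c) ≡ 10 ≠ 0 (mod 11), P does NOT lie on the curve.


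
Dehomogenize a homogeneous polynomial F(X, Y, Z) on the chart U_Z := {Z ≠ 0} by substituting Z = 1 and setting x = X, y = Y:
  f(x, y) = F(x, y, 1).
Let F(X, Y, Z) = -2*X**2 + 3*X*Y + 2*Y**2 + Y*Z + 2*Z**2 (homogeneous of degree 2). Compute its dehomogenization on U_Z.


f(x, y) = -2*x**2 + 3*x*y + 2*y**2 + y + 2

On U_Z we set Z = 1. Each monomial c·X^i·Y^j·Z^k in F becomes c·x^i·y^j·1^k = c·x^i·y^j.
Substituting Z = 1: F(X, Y, 1) = -2*x**2 + 3*x*y + 2*y**2 + y + 2.
Note: deg(f) ≤ deg(F) = 2; strict inequality happens when F is divisible by Z (lost terms).


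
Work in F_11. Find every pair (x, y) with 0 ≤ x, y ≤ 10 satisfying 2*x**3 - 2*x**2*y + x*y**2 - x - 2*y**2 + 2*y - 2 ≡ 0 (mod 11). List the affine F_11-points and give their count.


Affine F_11-points: {(2, 2), (3, 6), (3, 10), (4, 5), (4, 10), (5, 1), (5, 4), (9, 2)}; count = 8.

For each of the 121 pairs (x, y) ∈ F_11², evaluate f(x, y) mod 11. Record the zeros.
  x = 0: [0↦9, 1↦9, 2↦5, 3↦8, 4↦7, 5↦2, 6↦4, 7↦2, 8↦7, 9↦8, 10↦5]  zeros at y ∈ ∅
  x = 1: [0↦10, 1↦9, 2↦6, 3↦1, 4↦5, 5↦7, 6↦7, 7↦5, 8↦1, 9↦6, 10↦9]  zeros at y ∈ ∅
  x = 2: [0↦1, 1↦6, 2↦0, 3↦5, 4↦10, 5↦4, 6↦9, 7↦3, 8↦8, 9↦2, 10↦7]  zeros at y ∈ {2}
  x = 3: [0↦5, 1↦1, 2↦10, 3↦10, 4↦1, 5↦5, 6↦0, 7↦8, 8↦7, 9↦8, 10↦0]  zeros at y ∈ {6, 10}
  x = 4: [0↦1, 1↦6, 2↦4, 3↦6, 4↦1, 5↦0, 6↦3, 7↦10, 8↦10, 9↦3, 10↦0]  zeros at y ∈ {5, 10}
  x = 5: [0↦1, 1↦0, 2↦5, 3↦5, 4↦0, 5↦1, 6↦8, 7↦10, 8↦7, 9↦10, 10↦8]  zeros at y ∈ {1, 4}
  x = 6: [0↦6, 1↦6, 2↦3, 3↦8, 4↦10, 5↦9, 6↦5, 7↦9, 8↦10, 9↦8, 10↦3]  zeros at y ∈ ∅
  x = 7: [0↦6, 1↦3, 2↦10, 3↦5, 4↦10, 5↦3, 6↦6, 7↦8, 8↦9, 9↦9, 10↦8]  zeros at y ∈ ∅
  x = 8: [0↦2, 1↦3, 2↦5, 3↦8, 4↦1, 5↦6, 6↦1, 7↦8, 8↦5, 9↦3, 10↦2]  zeros at y ∈ ∅
  x = 9: [0↦6, 1↦7, 2↦0, 3↦7, 4↦6, 5↦8, 6↦2, 7↦10, 8↦10, 9↦2, 10↦8]  zeros at y ∈ {2}
  x = 10: [0↦8, 1↦5, 2↦7, 3↦3, 4↦4, 5↦10, 6↦10, 7↦4, 8↦3, 9↦7, 10↦5]  zeros at y ∈ ∅
Collecting zeros: affine points = {(2, 2), (3, 6), (3, 10), (4, 5), (4, 10), (5, 1), (5, 4), (9, 2)}.
Total count |C(F_11)_aff| = 8.


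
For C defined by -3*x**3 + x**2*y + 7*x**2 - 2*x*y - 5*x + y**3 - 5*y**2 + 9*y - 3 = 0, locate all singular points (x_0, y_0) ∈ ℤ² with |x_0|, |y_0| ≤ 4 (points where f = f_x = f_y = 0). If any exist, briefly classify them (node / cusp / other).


Singular points: {(1, 2)}; classification: cusp.

Compute partial derivatives:
  f_x = -9*x**2 + 2*x*y + 14*x - 2*y - 5.
  f_y = x**2 - 2*x + 3*y**2 - 10*y + 9.
Scan x_0 ∈ {−4, ..., 4}. For each x_0, f_y(x_0, y) is a polynomial in y; find its integer roots y ∈ {−4, ..., 4}, then test f_x and f at those candidates.
  x = -4: f_y(-4, y) = 3*y**2 - 10*y + 33; no integer root y with |y| ≤ 4.
  x = -3: f_y(-3, y) = 3*y**2 - 10*y + 24; no integer root y with |y| ≤ 4.
  x = -2: f_y(-2, y) = 3*y**2 - 10*y + 17; no integer root y with |y| ≤ 4.
  x = -1: f_y(-1, y) = 3*y**2 - 10*y + 12; no integer root y with |y| ≤ 4.
  x = 0: f_y(0, y) = 3*y**2 - 10*y + 9; no integer root y with |y| ≤ 4.
  x = 1: f_y(1, y) = 3*y**2 - 10*y + 8; vanishes at y ∈ {2}. (1, 2): f_x = 0, f = 0 — SINGULAR.
  x = 2: f_y(2, y) = 3*y**2 - 10*y + 9; no integer root y with |y| ≤ 4.
  x = 3: f_y(3, y) = 3*y**2 - 10*y + 12; no integer root y with |y| ≤ 4.
  x = 4: f_y(4, y) = 3*y**2 - 10*y + 17; no integer root y with |y| ≤ 4.
Only singular point on the grid: (1, 2).
Classify: substitute x = 1 + u, y = 2 + v and expand: f = -3*u**3 + u**2*v + v**3 + v**2.
No constant or linear terms (consistent with a singular point). Quadratic part: v**2. Cubic part: -3*u**3 + u**2*v + v**3.
The quadratic part v**2 is a perfect square, so there is a single (double) tangent line v = 0, i.e. y = 2. Restricting the cubic part to that line (v = 0) leaves -3*u**3 ≠ 0, so f is not divisible by v and the branch is v² ≈ 3*u**3 to lowest order — this is a cusp.
Classification: cusp.


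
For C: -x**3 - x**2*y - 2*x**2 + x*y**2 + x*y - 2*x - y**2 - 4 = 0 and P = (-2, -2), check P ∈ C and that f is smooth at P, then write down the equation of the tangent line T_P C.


Tangent line at P: -12*x + 6*y - 12 = 0.

Step 1: f(-2, -2) = 0, so P lies on C.
Step 2: partial derivatives
  f_x(x, y) = -3*x**2 - 2*x*y - 4*x + y**2 + y - 2, f_y(x, y) = -x**2 + 2*x*y + x - 2*y.
  f_x(P) = -12, f_y(P) = 6 (gradient nonzero, so P is smooth).
Step 3: tangent line at P: -12·(x − -2) + 6·(y − -2) = 0.
Expanding: -12*x + 6*y - 12 = 0.


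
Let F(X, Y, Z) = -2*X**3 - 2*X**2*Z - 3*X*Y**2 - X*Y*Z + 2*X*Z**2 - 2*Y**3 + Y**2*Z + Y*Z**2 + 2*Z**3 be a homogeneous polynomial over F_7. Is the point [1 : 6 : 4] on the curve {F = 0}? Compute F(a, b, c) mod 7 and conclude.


F(1,6,4) ≡ 1 (mod 7); P is NOT on the curve.

Evaluate F(1, 6, 4) term-by-term (mod 7).
  -2*X**3 ↦ -2·1·1·1 = -2
  -2*X**2*Z ↦ -2·1·1·4 = -8
  -3*X*Y**2 ↦ -3·1·36·1 = -108
  -X*Y*Z ↦ -1·1·6·4 = -24
  2*X*Z**2 ↦ 2·1·1·16 = 32
  -2*Y**3 ↦ -2·1·216·1 = -432
  Y**2*Z ↦ 1·1·36·4 = 144
  Y*Z**2 ↦ 1·1·6·16 = 96
  2*Z**3 ↦ 2·1·1·64 = 128
Sum: F(1, 6, 4) = (-2) + (-8) + (-108) + (-24) + (32) + (-432) + (144) + (96) + (128) = -174.
Reducing mod 7: -174 ≡ 1 (mod 7).
Since F(a, b, c) ≡ 1 ≠ 0 (mod 7), P does NOT lie on the curve.


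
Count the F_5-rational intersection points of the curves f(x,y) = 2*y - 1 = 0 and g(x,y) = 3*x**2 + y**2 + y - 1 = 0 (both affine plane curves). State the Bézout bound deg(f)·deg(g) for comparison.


Common zeros: ∅; count = 0; Bézout bound = 2.

deg(f) = 1, deg(g) = 2, so Bézout bound = 2.
Scan x ∈ F_5. For each x, list the y ∈ F_5 with f(x, y) ≡ 0 and those with g(x, y) ≡ 0 (mod 5); the common zeros in that column are the intersection.
  x = 0: f ≡ 0 at y ∈ {3}; g ≡ 0 at y ∈ {2}; common: ∅.
  x = 1: f ≡ 0 at y ∈ {3}; g ≡ 0 at y ∈ ∅; common: ∅.
  x = 2: f ≡ 0 at y ∈ {3}; g ≡ 0 at y ∈ ∅; common: ∅.
  x = 3: f ≡ 0 at y ∈ {3}; g ≡ 0 at y ∈ ∅; common: ∅.
  x = 4: f ≡ 0 at y ∈ {3}; g ≡ 0 at y ∈ ∅; common: ∅.
Collecting: common zeros = ∅, so the count is 0.
Comparison with the Bézout bound: 0 ≤ 2 = deg(f)·deg(g), as expected for curves with no common component (the affine F_5-count falls short of the bound because intersections may lie at infinity, over extension fields, or carry multiplicity).


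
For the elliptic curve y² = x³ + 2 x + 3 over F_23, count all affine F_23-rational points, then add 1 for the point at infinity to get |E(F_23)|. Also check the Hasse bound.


Affine points = {(0, 7), (0, 16), (1, 11), (1, 12), (3, 6), (3, 17), (4, 11), (4, 12), (5, 0), (6, 1), (6, 22), (8, 5), (8, 18), (13, 8), (13, 15), (15, 2), (15, 21), (18, 11), (18, 12), (19, 0), (20, 4), (20, 19), (22, 0)}; affine count = 23; |E(F_23)| = 24.

Discriminant check: Δ ∝ 4a³ + 27b² = 4·2³ + 27·3² = 4·8 + 27·9 ≡ 22 (mod 23). Nonzero ⇒ E is nonsingular.
For each x ∈ F_23, compute rhs = x³ + 2·x + 3 mod 23, then count y ∈ F_23 with y² ≡ rhs.
  x = 0: rhs = 3, matching y values: 7, 16 (2 points).
  x = 1: rhs = 6, matching y values: 11, 12 (2 points).
  x = 2: rhs = 15, matching y values: none (0 points).
  x = 3: rhs = 13, matching y values: 6, 17 (2 points).
  x = 4: rhs = 6, matching y values: 11, 12 (2 points).
  x = 5: rhs = 0, matching y values: 0 (1 points).
  x = 6: rhs = 1, matching y values: 1, 22 (2 points).
  x = 7: rhs = 15, matching y values: none (0 points).
  x = 8: rhs = 2, matching y values: 5, 18 (2 points).
  x = 9: rhs = 14, matching y values: none (0 points).
  x = 10: rhs = 11, matching y values: none (0 points).
  x = 11: rhs = 22, matching y values: none (0 points).
  x = 12: rhs = 7, matching y values: none (0 points).
  x = 13: rhs = 18, matching y values: 8, 15 (2 points).
  x = 14: rhs = 15, matching y values: none (0 points).
  x = 15: rhs = 4, matching y values: 2, 21 (2 points).
  x = 16: rhs = 14, matching y values: none (0 points).
  x = 17: rhs = 5, matching y values: none (0 points).
  x = 18: rhs = 6, matching y values: 11, 12 (2 points).
  x = 19: rhs = 0, matching y values: 0 (1 points).
  x = 20: rhs = 16, matching y values: 4, 19 (2 points).
  x = 21: rhs = 14, matching y values: none (0 points).
  x = 22: rhs = 0, matching y values: 0 (1 points).
Total affine count: 23.
Full point count |E(F_23)| = 23 + 1 = 24.
Hasse bound: |24 − (23+1)| = |0| = 0 ≤ 2√23 ≈ 9.5917 ✓.


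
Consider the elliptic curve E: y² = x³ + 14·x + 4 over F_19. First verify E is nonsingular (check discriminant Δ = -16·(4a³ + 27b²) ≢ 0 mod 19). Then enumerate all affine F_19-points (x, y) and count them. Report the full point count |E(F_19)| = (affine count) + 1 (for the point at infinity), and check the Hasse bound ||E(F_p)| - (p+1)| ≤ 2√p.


Affine points = {(0, 2), (0, 17), (1, 0), (3, 4), (3, 15), (5, 3), (5, 16), (6, 0), (8, 1), (8, 18), (9, 2), (9, 17), (10, 2), (10, 17), (11, 8), (11, 11), (12, 0), (15, 6), (15, 13), (16, 7), (16, 12), (17, 5), (17, 14)}; affine count = 23; |E(F_19)| = 24.

Discriminant check: Δ ∝ 4a³ + 27b² = 4·14³ + 27·4² = 4·2744 + 27·16 ≡ 8 (mod 19). Nonzero ⇒ E is nonsingular.
For each x ∈ F_19, compute rhs = x³ + 14·x + 4 mod 19, then count y ∈ F_19 with y² ≡ rhs.
  x = 0: rhs = 4, matching y values: 2, 17 (2 points).
  x = 1: rhs = 0, matching y values: 0 (1 points).
  x = 2: rhs = 2, matching y values: none (0 points).
  x = 3: rhs = 16, matching y values: 4, 15 (2 points).
  x = 4: rhs = 10, matching y values: none (0 points).
  x = 5: rhs = 9, matching y values: 3, 16 (2 points).
  x = 6: rhs = 0, matching y values: 0 (1 points).
  x = 7: rhs = 8, matching y values: none (0 points).
  x = 8: rhs = 1, matching y values: 1, 18 (2 points).
  x = 9: rhs = 4, matching y values: 2, 17 (2 points).
  x = 10: rhs = 4, matching y values: 2, 17 (2 points).
  x = 11: rhs = 7, matching y values: 8, 11 (2 points).
  x = 12: rhs = 0, matching y values: 0 (1 points).
  x = 13: rhs = 8, matching y values: none (0 points).
  x = 14: rhs = 18, matching y values: none (0 points).
  x = 15: rhs = 17, matching y values: 6, 13 (2 points).
  x = 16: rhs = 11, matching y values: 7, 12 (2 points).
  x = 17: rhs = 6, matching y values: 5, 14 (2 points).
  x = 18: rhs = 8, matching y values: none (0 points).
Total affine count: 23.
Full point count |E(F_19)| = 23 + 1 = 24.
Hasse bound: |24 − (19+1)| = |4| = 4 ≤ 2√19 ≈ 8.7178 ✓.


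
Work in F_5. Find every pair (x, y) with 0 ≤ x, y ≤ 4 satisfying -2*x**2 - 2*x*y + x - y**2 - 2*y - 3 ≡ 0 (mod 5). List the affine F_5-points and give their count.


Affine F_5-points: {(1, 3), (2, 2), (4, 2), (4, 3)}; count = 4.

For each of the 25 pairs (x, y) ∈ F_5², evaluate f(x, y) mod 5. Record the zeros.
  x = 0: [0↦2, 1↦4, 2↦4, 3↦2, 4↦3]  zeros at y ∈ ∅
  x = 1: [0↦1, 1↦1, 2↦4, 3↦0, 4↦4]  zeros at y ∈ {3}
  x = 2: [0↦1, 1↦4, 2↦0, 3↦4, 4↦1]  zeros at y ∈ {2}
  x = 3: [0↦2, 1↦3, 2↦2, 3↦4, 4↦4]  zeros at y ∈ ∅
  x = 4: [0↦4, 1↦3, 2↦0, 3↦0, 4↦3]  zeros at y ∈ {2, 3}
Collecting zeros: affine points = {(1, 3), (2, 2), (4, 2), (4, 3)}.
Total count |C(F_5)_aff| = 4.


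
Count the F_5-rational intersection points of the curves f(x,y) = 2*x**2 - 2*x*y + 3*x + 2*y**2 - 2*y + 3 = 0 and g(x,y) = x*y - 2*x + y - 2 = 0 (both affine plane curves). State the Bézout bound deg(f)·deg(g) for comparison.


Common zeros: {(4, 2), (4, 3)}; count = 2; Bézout bound = 4.

deg(f) = 2, deg(g) = 2, so Bézout bound = 4.
Scan x ∈ F_5. For each x, list the y ∈ F_5 with f(x, y) ≡ 0 and those with g(x, y) ≡ 0 (mod 5); the common zeros in that column are the intersection.
  x = 0: f ≡ 0 at y ∈ {3}; g ≡ 0 at y ∈ {2}; common: ∅.
  x = 1: f ≡ 0 at y ∈ ∅; g ≡ 0 at y ∈ {2}; common: ∅.
  x = 2: f ≡ 0 at y ∈ {4}; g ≡ 0 at y ∈ {2}; common: ∅.
  x = 3: f ≡ 0 at y ∈ {0, 4}; g ≡ 0 at y ∈ {2}; common: ∅.
  x = 4: f ≡ 0 at y ∈ {2, 3}; g ≡ 0 at y ∈ {0, 1, 2, 3, 4}; common: {2, 3}.
Collecting: common zeros = {(4, 2), (4, 3)}, so the count is 2.
Comparison with the Bézout bound: 2 ≤ 4 = deg(f)·deg(g), as expected for curves with no common component (the affine F_5-count falls short of the bound because intersections may lie at infinity, over extension fields, or carry multiplicity).


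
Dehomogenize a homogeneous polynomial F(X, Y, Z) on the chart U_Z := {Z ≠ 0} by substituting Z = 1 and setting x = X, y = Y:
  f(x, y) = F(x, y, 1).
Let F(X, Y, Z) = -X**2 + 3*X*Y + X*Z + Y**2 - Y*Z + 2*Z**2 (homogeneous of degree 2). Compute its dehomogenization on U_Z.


f(x, y) = -x**2 + 3*x*y + x + y**2 - y + 2

On U_Z we set Z = 1. Each monomial c·X^i·Y^j·Z^k in F becomes c·x^i·y^j·1^k = c·x^i·y^j.
Substituting Z = 1: F(X, Y, 1) = -x**2 + 3*x*y + x + y**2 - y + 2.
Note: deg(f) ≤ deg(F) = 2; strict inequality happens when F is divisible by Z (lost terms).


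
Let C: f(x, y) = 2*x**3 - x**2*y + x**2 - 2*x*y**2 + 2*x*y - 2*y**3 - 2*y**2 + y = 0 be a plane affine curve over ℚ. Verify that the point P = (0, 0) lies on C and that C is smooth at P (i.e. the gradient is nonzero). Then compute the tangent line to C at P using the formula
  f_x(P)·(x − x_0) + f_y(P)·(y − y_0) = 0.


Tangent line at P: y = 0.

Step 1: f(0, 0) = 0, so P lies on C.
Step 2: partial derivatives
  f_x(x, y) = 6*x**2 - 2*x*y + 2*x - 2*y**2 + 2*y, f_y(x, y) = -x**2 - 4*x*y + 2*x - 6*y**2 - 4*y + 1.
  f_x(P) = 0, f_y(P) = 1 (gradient nonzero, so P is smooth).
Step 3: tangent line at P: 0·(x − 0) + 1·(y − 0) = 0.
Expanding: y = 0.


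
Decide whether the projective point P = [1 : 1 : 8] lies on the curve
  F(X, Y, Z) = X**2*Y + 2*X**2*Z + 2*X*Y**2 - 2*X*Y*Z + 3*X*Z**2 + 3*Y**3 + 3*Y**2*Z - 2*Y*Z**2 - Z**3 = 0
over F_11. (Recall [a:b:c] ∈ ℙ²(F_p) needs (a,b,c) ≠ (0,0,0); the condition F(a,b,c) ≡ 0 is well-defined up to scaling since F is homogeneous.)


F(1,1,8) ≡ 0 (mod 11); P is on the curve.

Evaluate F(1, 1, 8) term-by-term (mod 11).
  X**2*Y ↦ 1·1·1·1 = 1
  2*X**2*Z ↦ 2·1·1·8 = 16
  2*X*Y**2 ↦ 2·1·1·1 = 2
  -2*X*Y*Z ↦ -2·1·1·8 = -16
  3*X*Z**2 ↦ 3·1·1·64 = 192
  3*Y**3 ↦ 3·1·1·1 = 3
  3*Y**2*Z ↦ 3·1·1·8 = 24
  -2*Y*Z**2 ↦ -2·1·1·64 = -128
  -Z**3 ↦ -1·1·1·512 = -512
Sum: F(1, 1, 8) = (1) + (16) + (2) + (-16) + (192) + (3) + (24) + (-128) + (-512) = -418.
Reducing mod 11: -418 ≡ 0 (mod 11).
Since F(a, b, c) ≡ 0 (mod 11), P lies on the curve.


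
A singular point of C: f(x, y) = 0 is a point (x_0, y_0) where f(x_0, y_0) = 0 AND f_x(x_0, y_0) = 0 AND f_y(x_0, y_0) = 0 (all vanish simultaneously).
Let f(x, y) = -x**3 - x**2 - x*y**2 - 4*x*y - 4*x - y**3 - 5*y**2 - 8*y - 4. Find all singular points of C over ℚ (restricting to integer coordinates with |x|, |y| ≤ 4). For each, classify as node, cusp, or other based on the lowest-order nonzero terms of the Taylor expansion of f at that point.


Singular points: {(0, -2)}; classification: node.

Compute partial derivatives:
  f_x = -3*x**2 - 2*x - y**2 - 4*y - 4.
  f_y = -2*x*y - 4*x - 3*y**2 - 10*y - 8.
Scan x_0 ∈ {−4, ..., 4}. For each x_0, f_y(x_0, y) is a polynomial in y; find its integer roots y ∈ {−4, ..., 4}, then test f_x and f at those candidates.
  x = -4: f_y(-4, y) = -3*y**2 - 2*y + 8; vanishes at y ∈ {-2}. (-4, -2): f_x = -40 ≠ 0.
  x = -3: f_y(-3, y) = -3*y**2 - 4*y + 4; vanishes at y ∈ {-2}. (-3, -2): f_x = -21 ≠ 0.
  x = -2: f_y(-2, y) = -3*y**2 - 6*y; vanishes at y ∈ {-2, 0}. (-2, -2): f_x = -8 ≠ 0; (-2, 0): f_x = -12 ≠ 0.
  x = -1: f_y(-1, y) = -3*y**2 - 8*y - 4; vanishes at y ∈ {-2}. (-1, -2): f_x = -1 ≠ 0.
  x = 0: f_y(0, y) = -3*y**2 - 10*y - 8; vanishes at y ∈ {-2}. (0, -2): f_x = 0, f = 0 — SINGULAR.
  x = 1: f_y(1, y) = -3*y**2 - 12*y - 12; vanishes at y ∈ {-2}. (1, -2): f_x = -5 ≠ 0.
  x = 2: f_y(2, y) = -3*y**2 - 14*y - 16; vanishes at y ∈ {-2}. (2, -2): f_x = -16 ≠ 0.
  x = 3: f_y(3, y) = -3*y**2 - 16*y - 20; vanishes at y ∈ {-2}. (3, -2): f_x = -33 ≠ 0.
  x = 4: f_y(4, y) = -3*y**2 - 18*y - 24; vanishes at y ∈ {-4, -2}. (4, -4): f_x = -60 ≠ 0; (4, -2): f_x = -56 ≠ 0.
Only singular point on the grid: (0, -2).
Classify: substitute x = 0 + u, y = -2 + v and expand: f = -u**3 - u**2 - u*v**2 - v**3 + v**2.
No constant or linear terms (consistent with a singular point). Quadratic part: -u**2 + v**2. Cubic part: -u**3 - u*v**2 - v**3.
The quadratic part v**2 - u**2 = (v − u)(v + u) splits into two distinct linear factors, so there are two distinct tangent lines y − -2 = ±(x − 0) — this is a node (ordinary double point).
Classification: node.
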